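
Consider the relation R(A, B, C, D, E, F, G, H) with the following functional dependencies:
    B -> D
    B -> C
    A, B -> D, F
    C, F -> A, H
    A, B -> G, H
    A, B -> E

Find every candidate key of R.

{A, B}, {B, F}

No FD produces {B}, so it must be in every candidate key.
Closure of {A, B} is {A, B, C, D, E, F, G, H}, the whole schema; {A, B} is a candidate key.
Closure of {B, F} is {A, B, C, D, E, F, G, H}, the whole schema; {B, F} is a candidate key.
These are minimal and exhaustive — every other superkey contains one of them.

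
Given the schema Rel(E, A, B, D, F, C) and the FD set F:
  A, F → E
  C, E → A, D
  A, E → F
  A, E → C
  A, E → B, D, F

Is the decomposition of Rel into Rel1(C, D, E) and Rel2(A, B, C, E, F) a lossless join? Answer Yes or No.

Common attributes: {C, E}; their closure is {A, B, C, D, E, F}.
This includes all of Rel1, so the common attributes are a superkey of Rel1 — the join is lossless.

Yes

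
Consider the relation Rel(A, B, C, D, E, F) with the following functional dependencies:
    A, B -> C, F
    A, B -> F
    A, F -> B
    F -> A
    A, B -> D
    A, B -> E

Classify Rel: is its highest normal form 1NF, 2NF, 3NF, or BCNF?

BCNF

Candidate keys: {A, B}, {F}. Prime attributes: {A, B, F}.
Each dependency's left side is a superkey — BCNF holds.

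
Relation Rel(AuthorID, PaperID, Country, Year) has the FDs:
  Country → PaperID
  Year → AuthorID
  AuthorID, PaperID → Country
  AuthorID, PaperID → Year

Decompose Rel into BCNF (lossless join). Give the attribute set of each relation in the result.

Candidate keys of the original relation: {AuthorID, Country}, {AuthorID, PaperID}, {Country, Year}, {PaperID, Year}.
{AuthorID, Country, PaperID, Year}: {Country} determines {Country, PaperID} here but is not a superkey — split on Country → PaperID, giving {Country, PaperID} and {AuthorID, Country, Year}.
{Country, PaperID} has no BCNF violation.
{AuthorID, Country, Year}: {Year} determines {AuthorID, Year} here but is not a superkey — split on Year → AuthorID, giving {AuthorID, Year} and {Country, Year}.
{AuthorID, Year} has no BCNF violation.
{Country, Year} has no BCNF violation.

{AuthorID, Year}; {Country, PaperID}; {Country, Year}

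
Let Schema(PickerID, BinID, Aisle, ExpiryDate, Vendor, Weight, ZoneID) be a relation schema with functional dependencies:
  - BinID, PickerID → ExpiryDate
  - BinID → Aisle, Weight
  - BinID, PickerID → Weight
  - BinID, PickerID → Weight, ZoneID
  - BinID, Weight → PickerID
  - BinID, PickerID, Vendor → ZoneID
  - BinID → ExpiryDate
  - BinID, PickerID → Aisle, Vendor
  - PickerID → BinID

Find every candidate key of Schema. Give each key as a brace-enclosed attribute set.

{BinID} is a candidate key since {BinID}⁺ = {Aisle, BinID, ExpiryDate, PickerID, Vendor, Weight, ZoneID} covers every attribute.
{PickerID} is a candidate key since {PickerID}⁺ = {Aisle, BinID, ExpiryDate, PickerID, Vendor, Weight, ZoneID} covers every attribute.
Any other superkey properly contains one of these, so there are no further candidate keys.

{BinID}, {PickerID}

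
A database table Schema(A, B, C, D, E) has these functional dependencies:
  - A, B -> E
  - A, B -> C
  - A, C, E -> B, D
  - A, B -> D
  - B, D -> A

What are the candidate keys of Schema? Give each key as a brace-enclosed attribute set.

{A, B} is a candidate key since {A, B}⁺ = {A, B, C, D, E} covers every attribute.
{B, D} is a candidate key since {B, D}⁺ = {A, B, C, D, E} covers every attribute.
{A, C, E} is a candidate key since {A, C, E}⁺ = {A, B, C, D, E} covers every attribute.
These are minimal and exhaustive — every other superkey contains one of them.

{A, B}, {A, C, E}, {B, D}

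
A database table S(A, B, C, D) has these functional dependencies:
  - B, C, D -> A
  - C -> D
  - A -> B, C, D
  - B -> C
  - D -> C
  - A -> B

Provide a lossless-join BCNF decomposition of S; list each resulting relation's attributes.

{A, B, C}; {C, D}

Candidate keys of the original relation: {A}, {B}.
Within {A, B, C, D}: {C}⁺ ∩ {A, B, C, D} = {C, D}, not the whole set, so C -> D violates BCNF; decompose into {C, D} and {A, B, C}.
{C, D} is in BCNF.
{A, B, C} is in BCNF.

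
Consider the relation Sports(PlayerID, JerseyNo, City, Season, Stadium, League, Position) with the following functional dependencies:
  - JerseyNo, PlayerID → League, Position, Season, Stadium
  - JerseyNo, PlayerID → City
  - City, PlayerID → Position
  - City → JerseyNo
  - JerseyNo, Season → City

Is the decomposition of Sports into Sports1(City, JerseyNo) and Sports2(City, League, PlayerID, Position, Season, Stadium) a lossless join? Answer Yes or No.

Yes

Common attributes: {City}; their closure is {City, JerseyNo}.
Since Sports1 ⊆ {City, JerseyNo}, the intersection is a superkey of Sports1; the decomposition is lossless.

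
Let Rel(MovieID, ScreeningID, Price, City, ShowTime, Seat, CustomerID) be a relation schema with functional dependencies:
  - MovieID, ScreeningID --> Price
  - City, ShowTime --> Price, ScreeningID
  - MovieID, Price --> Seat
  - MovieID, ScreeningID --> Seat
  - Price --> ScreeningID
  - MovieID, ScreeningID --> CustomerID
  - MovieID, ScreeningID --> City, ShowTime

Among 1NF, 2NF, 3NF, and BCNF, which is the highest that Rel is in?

3NF

Candidate keys: {City, MovieID, ShowTime}, {MovieID, Price}, {MovieID, ScreeningID}. Prime attributes: {City, MovieID, Price, ScreeningID, ShowTime}.
City, ShowTime --> Price, ScreeningID breaks BCNF: {City, ShowTime}⁺ = {City, Price, ScreeningID, ShowTime}, so {City, ShowTime} is not a superkey.
But every attribute on its right side ({Price, ScreeningID}) is prime, and the same holds for every other non-superkey FD, so 3NF still holds.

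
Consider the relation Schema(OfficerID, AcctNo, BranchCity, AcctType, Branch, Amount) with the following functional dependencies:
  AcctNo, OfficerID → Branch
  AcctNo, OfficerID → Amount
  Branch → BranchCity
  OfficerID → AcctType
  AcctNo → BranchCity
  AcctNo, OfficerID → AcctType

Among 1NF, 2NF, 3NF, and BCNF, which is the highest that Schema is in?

Candidate key: {AcctNo, OfficerID}. Prime attributes: {AcctNo, OfficerID}.
Branch → BranchCity breaks BCNF: {Branch}⁺ = {Branch, BranchCity}, so {Branch} is not a superkey.
Branch → BranchCity has non-prime {BranchCity} on the right and a non-superkey on the left, so 3NF fails.
Since {AcctNo} ⊂ {AcctNo, OfficerID} and {AcctNo}⁺ ⊇ {BranchCity} with {BranchCity} non-prime, there is a partial dependency; 2NF fails.

1NF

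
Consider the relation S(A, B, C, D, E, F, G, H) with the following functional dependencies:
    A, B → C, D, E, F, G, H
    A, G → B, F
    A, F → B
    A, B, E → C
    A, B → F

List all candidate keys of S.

Attributes never on any right-hand side: {A} — every candidate key must contain it.
{A, B}⁺ = {A, B, C, D, E, F, G, H}, which is every attribute, so {A, B} is a candidate key.
{A, F}⁺ = {A, B, C, D, E, F, G, H}, which is every attribute, so {A, F} is a candidate key.
{A, G}⁺ = {A, B, C, D, E, F, G, H}, which is every attribute, so {A, G} is a candidate key.
Any other superkey properly contains one of these, so there are no further candidate keys.

{A, B}, {A, F}, {A, G}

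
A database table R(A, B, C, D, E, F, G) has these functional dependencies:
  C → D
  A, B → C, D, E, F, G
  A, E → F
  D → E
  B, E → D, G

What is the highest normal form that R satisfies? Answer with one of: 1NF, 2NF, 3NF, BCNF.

Candidate key: {A, B}. Prime attributes: {A, B}.
For C → D we have {C}⁺ = {C, D, E}; {C} is not a superkey, so BCNF fails.
C → D determines the non-prime attribute {D} from a non-superkey — 3NF is violated.
No non-prime attribute depends on a proper subset of any candidate key, so 2NF holds.

2NF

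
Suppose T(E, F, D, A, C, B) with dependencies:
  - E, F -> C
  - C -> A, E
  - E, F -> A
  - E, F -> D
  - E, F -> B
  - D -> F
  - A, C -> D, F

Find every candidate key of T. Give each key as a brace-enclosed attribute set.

{C}, {D, E}, {E, F}

{C}⁺ = {A, B, C, D, E, F} — all of the relation — so {C} is a candidate key.
{D, E}⁺ = {A, B, C, D, E, F} — all of the relation — so {D, E} is a candidate key.
{E, F}⁺ = {A, B, C, D, E, F} — all of the relation — so {E, F} is a candidate key.
These are minimal and exhaustive — every other superkey contains one of them.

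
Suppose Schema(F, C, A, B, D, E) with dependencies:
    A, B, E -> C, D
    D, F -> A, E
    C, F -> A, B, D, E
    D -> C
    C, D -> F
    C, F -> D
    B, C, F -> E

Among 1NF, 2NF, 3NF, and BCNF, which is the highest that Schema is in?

BCNF

Candidate keys: {A, B, E}, {C, F}, {D}. Prime attributes: {A, B, C, D, E, F}.
Every FD has a superkey on the left, so the relation is in BCNF.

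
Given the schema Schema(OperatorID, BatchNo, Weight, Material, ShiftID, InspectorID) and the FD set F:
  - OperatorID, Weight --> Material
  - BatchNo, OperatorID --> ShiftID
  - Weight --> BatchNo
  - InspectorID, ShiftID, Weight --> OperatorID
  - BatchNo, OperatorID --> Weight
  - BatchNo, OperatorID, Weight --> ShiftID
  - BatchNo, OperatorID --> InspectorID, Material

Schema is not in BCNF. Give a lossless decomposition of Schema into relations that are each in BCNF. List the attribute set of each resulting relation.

{BatchNo, Weight}; {InspectorID, Material, OperatorID, ShiftID, Weight}

Candidate keys of the original relation: {BatchNo, OperatorID}, {InspectorID, ShiftID, Weight}, {OperatorID, Weight}.
Within {BatchNo, InspectorID, Material, OperatorID, ShiftID, Weight}: {Weight}⁺ ∩ {BatchNo, InspectorID, Material, OperatorID, ShiftID, Weight} = {BatchNo, Weight}, not the whole set, so Weight --> BatchNo violates BCNF; decompose into {BatchNo, Weight} and {InspectorID, Material, OperatorID, ShiftID, Weight}.
{BatchNo, Weight}: every determinant is a superkey — BCNF.
{InspectorID, Material, OperatorID, ShiftID, Weight}: every determinant is a superkey — BCNF.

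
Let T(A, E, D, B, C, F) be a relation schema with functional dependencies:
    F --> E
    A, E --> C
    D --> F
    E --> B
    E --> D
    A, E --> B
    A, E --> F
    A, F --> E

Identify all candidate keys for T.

No FD produces {A}, so it must be in every candidate key.
{A, D}⁺ = {A, B, C, D, E, F}, which is every attribute, so {A, D} is a candidate key.
{A, E}⁺ = {A, B, C, D, E, F}, which is every attribute, so {A, E} is a candidate key.
{A, F}⁺ = {A, B, C, D, E, F}, which is every attribute, so {A, F} is a candidate key.
No proper subset of any of these is a key, and no other minimal superkey exists.

{A, D}, {A, E}, {A, F}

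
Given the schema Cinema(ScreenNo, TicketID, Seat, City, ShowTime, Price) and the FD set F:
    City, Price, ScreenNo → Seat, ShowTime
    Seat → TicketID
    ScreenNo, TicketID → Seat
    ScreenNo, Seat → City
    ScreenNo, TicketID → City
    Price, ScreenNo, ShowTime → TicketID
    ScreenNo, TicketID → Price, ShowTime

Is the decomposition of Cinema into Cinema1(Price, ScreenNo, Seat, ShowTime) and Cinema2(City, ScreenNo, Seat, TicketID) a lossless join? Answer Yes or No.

Yes

Common attributes: {ScreenNo, Seat}; their closure is {City, Price, ScreenNo, Seat, ShowTime, TicketID}.
This includes all of Cinema1, so the common attributes are a superkey of Cinema1 — the join is lossless.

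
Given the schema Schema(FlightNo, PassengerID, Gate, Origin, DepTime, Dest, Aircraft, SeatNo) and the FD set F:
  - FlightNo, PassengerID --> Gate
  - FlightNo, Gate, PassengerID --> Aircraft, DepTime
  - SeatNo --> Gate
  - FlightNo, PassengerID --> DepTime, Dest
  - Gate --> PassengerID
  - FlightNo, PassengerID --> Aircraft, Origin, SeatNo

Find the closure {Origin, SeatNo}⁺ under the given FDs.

{Gate, Origin, PassengerID, SeatNo}

Start with {Origin, SeatNo}.
SeatNo --> Gate applies; add {Gate} → now {Gate, Origin, SeatNo}.
Gate --> PassengerID applies; add {PassengerID} → now {Gate, Origin, PassengerID, SeatNo}.
No further FD applies.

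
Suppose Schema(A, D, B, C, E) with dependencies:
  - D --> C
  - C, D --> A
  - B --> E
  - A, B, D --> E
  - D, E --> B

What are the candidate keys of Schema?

No FD produces {D}, so it must be in every candidate key.
{B, D}⁺ = {A, B, C, D, E} — all of the relation — so {B, D} is a candidate key.
{D, E}⁺ = {A, B, C, D, E} — all of the relation — so {D, E} is a candidate key.
Any other superkey properly contains one of these, so there are no further candidate keys.

{B, D}, {D, E}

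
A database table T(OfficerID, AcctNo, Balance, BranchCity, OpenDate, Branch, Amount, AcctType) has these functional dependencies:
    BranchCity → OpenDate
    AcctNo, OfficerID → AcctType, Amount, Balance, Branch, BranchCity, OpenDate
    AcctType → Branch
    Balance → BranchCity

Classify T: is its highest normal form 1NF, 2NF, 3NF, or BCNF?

2NF

Candidate key: {AcctNo, OfficerID}. Prime attributes: {AcctNo, OfficerID}.
BranchCity → OpenDate breaks BCNF: {BranchCity}⁺ = {BranchCity, OpenDate}, so {BranchCity} is not a superkey.
BranchCity → OpenDate has non-prime {OpenDate} on the right and a non-superkey on the left, so 3NF fails.
No proper subset of a key has a non-prime attribute in its closure, so there is no partial dependency; 2NF holds.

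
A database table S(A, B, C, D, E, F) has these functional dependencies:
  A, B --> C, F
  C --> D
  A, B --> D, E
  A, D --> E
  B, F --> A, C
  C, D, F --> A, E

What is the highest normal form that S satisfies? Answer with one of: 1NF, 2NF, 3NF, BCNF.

2NF

Candidate keys: {A, B}, {B, F}. Prime attributes: {A, B, F}.
C --> D: {C}⁺ = {C, D}, which is not all of the attributes, so the left side is not a superkey — BCNF is violated.
C --> D has non-prime {D} on the right and a non-superkey on the left, so 3NF fails.
No non-prime attribute depends on a proper subset of any candidate key, so 2NF holds.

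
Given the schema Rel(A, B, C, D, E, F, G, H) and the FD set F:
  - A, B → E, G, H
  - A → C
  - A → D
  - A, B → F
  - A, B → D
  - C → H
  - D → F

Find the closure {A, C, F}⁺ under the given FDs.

Start with {A, C, F}.
A → D applies; add {D} → now {A, C, D, F}.
C → H applies; add {H} → now {A, C, D, F, H}.
No further FD applies.

{A, C, D, F, H}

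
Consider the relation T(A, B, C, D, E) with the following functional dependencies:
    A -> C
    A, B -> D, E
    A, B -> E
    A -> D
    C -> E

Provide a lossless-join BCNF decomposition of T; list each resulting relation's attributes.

{A, B}; {A, C, D}; {C, E}

Candidate key of the original relation: {A, B}.
{A, B, C, D, E}: {A} determines {A, C, D, E} here but is not a superkey — split on A -> C, D, E, giving {A, C, D, E} and {A, B}.
{A, C, D, E}: {C} determines {C, E} here but is not a superkey — split on C -> E, giving {C, E} and {A, C, D}.
{C, E} is in BCNF.
{A, C, D} is in BCNF.
{A, B} is in BCNF.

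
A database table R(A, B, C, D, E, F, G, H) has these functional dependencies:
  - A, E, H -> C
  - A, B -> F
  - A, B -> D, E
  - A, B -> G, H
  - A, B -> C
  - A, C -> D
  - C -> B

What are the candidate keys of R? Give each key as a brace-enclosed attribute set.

{A, B}, {A, C}, {A, E, H}

Attributes never on any right-hand side: {A} — every candidate key must contain it.
{A, B} is a candidate key since {A, B}⁺ = {A, B, C, D, E, F, G, H} covers every attribute.
{A, C} is a candidate key since {A, C}⁺ = {A, B, C, D, E, F, G, H} covers every attribute.
{A, E, H} is a candidate key since {A, E, H}⁺ = {A, B, C, D, E, F, G, H} covers every attribute.
These are minimal and exhaustive — every other superkey contains one of them.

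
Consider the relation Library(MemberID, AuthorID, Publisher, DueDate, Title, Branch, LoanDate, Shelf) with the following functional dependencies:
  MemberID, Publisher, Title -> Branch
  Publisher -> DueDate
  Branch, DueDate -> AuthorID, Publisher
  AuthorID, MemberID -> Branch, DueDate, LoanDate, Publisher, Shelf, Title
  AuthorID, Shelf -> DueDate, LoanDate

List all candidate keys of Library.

{AuthorID, MemberID}, {Branch, DueDate, MemberID}, {Branch, MemberID, Publisher}, {MemberID, Publisher, Title}

No FD produces {MemberID}, so it must be in every candidate key.
{AuthorID, MemberID}⁺ = {AuthorID, Branch, DueDate, LoanDate, MemberID, Publisher, Shelf, Title} — all of the relation — so {AuthorID, MemberID} is a candidate key.
{Branch, DueDate, MemberID}⁺ = {AuthorID, Branch, DueDate, LoanDate, MemberID, Publisher, Shelf, Title} — all of the relation — so {Branch, DueDate, MemberID} is a candidate key.
{Branch, MemberID, Publisher}⁺ = {AuthorID, Branch, DueDate, LoanDate, MemberID, Publisher, Shelf, Title} — all of the relation — so {Branch, MemberID, Publisher} is a candidate key.
{MemberID, Publisher, Title}⁺ = {AuthorID, Branch, DueDate, LoanDate, MemberID, Publisher, Shelf, Title} — all of the relation — so {MemberID, Publisher, Title} is a candidate key.
These are minimal and exhaustive — every other superkey contains one of them.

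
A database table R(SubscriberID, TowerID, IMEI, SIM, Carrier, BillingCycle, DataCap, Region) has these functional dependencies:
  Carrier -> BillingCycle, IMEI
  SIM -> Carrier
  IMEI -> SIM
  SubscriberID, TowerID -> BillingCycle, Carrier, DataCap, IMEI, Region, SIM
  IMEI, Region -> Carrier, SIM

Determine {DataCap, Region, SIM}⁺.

{BillingCycle, Carrier, DataCap, IMEI, Region, SIM}

Start with {DataCap, Region, SIM}.
SIM -> Carrier applies; add {Carrier} → now {Carrier, DataCap, Region, SIM}.
Carrier -> BillingCycle, IMEI applies; add {BillingCycle, IMEI} → now {BillingCycle, Carrier, DataCap, IMEI, Region, SIM}.
No further FD applies.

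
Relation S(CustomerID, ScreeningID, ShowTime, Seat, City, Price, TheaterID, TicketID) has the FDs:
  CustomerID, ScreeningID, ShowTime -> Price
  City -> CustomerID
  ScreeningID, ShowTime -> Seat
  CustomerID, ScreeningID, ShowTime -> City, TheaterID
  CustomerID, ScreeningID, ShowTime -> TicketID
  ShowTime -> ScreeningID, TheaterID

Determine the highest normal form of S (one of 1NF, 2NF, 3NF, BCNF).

Candidate keys: {City, ShowTime}, {CustomerID, ShowTime}. Prime attributes: {City, CustomerID, ShowTime}.
City -> CustomerID breaks BCNF: {City}⁺ = {City, CustomerID}, so {City} is not a superkey.
ScreeningID, ShowTime -> Seat determines the non-prime attribute {Seat} from a non-superkey — 3NF is violated.
Since {ShowTime} ⊂ {City, ShowTime} and {ShowTime}⁺ ⊇ {ScreeningID, Seat, TheaterID} with {ScreeningID, Seat, TheaterID} non-prime, there is a partial dependency; 2NF fails.

1NF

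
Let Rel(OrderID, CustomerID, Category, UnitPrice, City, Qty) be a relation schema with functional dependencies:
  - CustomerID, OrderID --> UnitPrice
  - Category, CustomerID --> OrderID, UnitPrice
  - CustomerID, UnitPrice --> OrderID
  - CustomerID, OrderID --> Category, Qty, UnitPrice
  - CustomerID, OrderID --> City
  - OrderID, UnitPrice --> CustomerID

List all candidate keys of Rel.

{Category, CustomerID}⁺ = {Category, City, CustomerID, OrderID, Qty, UnitPrice}, which is every attribute, so {Category, CustomerID} is a candidate key.
{CustomerID, OrderID}⁺ = {Category, City, CustomerID, OrderID, Qty, UnitPrice}, which is every attribute, so {CustomerID, OrderID} is a candidate key.
{CustomerID, UnitPrice}⁺ = {Category, City, CustomerID, OrderID, Qty, UnitPrice}, which is every attribute, so {CustomerID, UnitPrice} is a candidate key.
{OrderID, UnitPrice}⁺ = {Category, City, CustomerID, OrderID, Qty, UnitPrice}, which is every attribute, so {OrderID, UnitPrice} is a candidate key.
No proper subset of any of these is a key, and no other minimal superkey exists.

{Category, CustomerID}, {CustomerID, OrderID}, {CustomerID, UnitPrice}, {OrderID, UnitPrice}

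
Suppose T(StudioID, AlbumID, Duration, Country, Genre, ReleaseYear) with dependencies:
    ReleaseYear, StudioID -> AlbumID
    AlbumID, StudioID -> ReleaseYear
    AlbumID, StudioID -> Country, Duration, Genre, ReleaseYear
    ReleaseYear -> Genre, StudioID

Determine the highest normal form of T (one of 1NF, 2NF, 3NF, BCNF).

Candidate keys: {AlbumID, StudioID}, {ReleaseYear}. Prime attributes: {AlbumID, ReleaseYear, StudioID}.
The left-hand side of every FD is a superkey, so BCNF is satisfied.

BCNF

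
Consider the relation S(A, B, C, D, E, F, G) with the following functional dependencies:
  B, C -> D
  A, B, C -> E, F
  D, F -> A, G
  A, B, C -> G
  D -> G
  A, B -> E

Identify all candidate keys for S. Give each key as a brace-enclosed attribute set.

No FD produces {B, C}, so they must be in every candidate key.
{A, B, C}⁺ = {A, B, C, D, E, F, G}, which is every attribute, so {A, B, C} is a candidate key.
{B, C, F}⁺ = {A, B, C, D, E, F, G}, which is every attribute, so {B, C, F} is a candidate key.
These are minimal and exhaustive — every other superkey contains one of them.

{A, B, C}, {B, C, F}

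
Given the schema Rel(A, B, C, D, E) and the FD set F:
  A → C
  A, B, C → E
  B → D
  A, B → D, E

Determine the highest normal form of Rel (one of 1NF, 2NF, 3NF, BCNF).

Candidate key: {A, B}. Prime attributes: {A, B}.
A → C breaks BCNF: {A}⁺ = {A, C}, so {A} is not a superkey.
Because {C} is non-prime and the left side of A → C is not a superkey, the relation is not in 3NF.
Since {A} ⊂ {A, B} and {A}⁺ ⊇ {C} with {C} non-prime, there is a partial dependency; 2NF fails.

1NF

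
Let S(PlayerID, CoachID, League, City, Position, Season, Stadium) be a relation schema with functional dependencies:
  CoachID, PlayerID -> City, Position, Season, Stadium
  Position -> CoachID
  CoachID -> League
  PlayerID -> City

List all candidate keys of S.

Attributes never on any right-hand side: {PlayerID} — every candidate key must contain it.
{CoachID, PlayerID} is a candidate key since {CoachID, PlayerID}⁺ = {City, CoachID, League, PlayerID, Position, Season, Stadium} covers every attribute.
{PlayerID, Position} is a candidate key since {PlayerID, Position}⁺ = {City, CoachID, League, PlayerID, Position, Season, Stadium} covers every attribute.
No proper subset of any of these is a key, and no other minimal superkey exists.

{CoachID, PlayerID}, {PlayerID, Position}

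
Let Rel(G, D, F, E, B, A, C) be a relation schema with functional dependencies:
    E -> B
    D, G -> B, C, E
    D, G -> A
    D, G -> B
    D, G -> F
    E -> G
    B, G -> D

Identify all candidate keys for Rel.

{B, G}, {D, G}, {E}

{E}⁺ = {A, B, C, D, E, F, G}, which is every attribute, so {E} is a candidate key.
{B, G}⁺ = {A, B, C, D, E, F, G}, which is every attribute, so {B, G} is a candidate key.
{D, G}⁺ = {A, B, C, D, E, F, G}, which is every attribute, so {D, G} is a candidate key.
No proper subset of any of these is a key, and no other minimal superkey exists.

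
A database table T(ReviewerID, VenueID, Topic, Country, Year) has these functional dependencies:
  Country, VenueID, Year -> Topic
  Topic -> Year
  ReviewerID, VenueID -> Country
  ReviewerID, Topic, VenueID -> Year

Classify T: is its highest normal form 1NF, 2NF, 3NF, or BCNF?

1NF

Candidate keys: {ReviewerID, Topic, VenueID}, {ReviewerID, VenueID, Year}. Prime attributes: {ReviewerID, Topic, VenueID, Year}.
Country, VenueID, Year -> Topic breaks BCNF: {Country, VenueID, Year}⁺ = {Country, Topic, VenueID, Year}, so {Country, VenueID, Year} is not a superkey.
ReviewerID, VenueID -> Country determines the non-prime attribute {Country} from a non-superkey — 3NF is violated.
Since {ReviewerID, VenueID} ⊂ {ReviewerID, Topic, VenueID} and {ReviewerID, VenueID}⁺ ⊇ {Country} with {Country} non-prime, there is a partial dependency; 2NF fails.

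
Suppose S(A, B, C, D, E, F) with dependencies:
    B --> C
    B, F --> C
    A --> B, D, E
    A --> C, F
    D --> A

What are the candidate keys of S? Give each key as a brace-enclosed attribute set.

{A}⁺ = {A, B, C, D, E, F} — all of the relation — so {A} is a candidate key.
{D}⁺ = {A, B, C, D, E, F} — all of the relation — so {D} is a candidate key.
No proper subset of any of these is a key, and no other minimal superkey exists.

{A}, {D}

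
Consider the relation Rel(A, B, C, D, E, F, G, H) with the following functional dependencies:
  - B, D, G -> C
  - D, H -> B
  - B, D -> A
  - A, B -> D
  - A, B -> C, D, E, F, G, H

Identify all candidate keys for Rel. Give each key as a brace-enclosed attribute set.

{A, B} is a candidate key since {A, B}⁺ = {A, B, C, D, E, F, G, H} covers every attribute.
{B, D} is a candidate key since {B, D}⁺ = {A, B, C, D, E, F, G, H} covers every attribute.
{D, H} is a candidate key since {D, H}⁺ = {A, B, C, D, E, F, G, H} covers every attribute.
These are minimal and exhaustive — every other superkey contains one of them.

{A, B}, {B, D}, {D, H}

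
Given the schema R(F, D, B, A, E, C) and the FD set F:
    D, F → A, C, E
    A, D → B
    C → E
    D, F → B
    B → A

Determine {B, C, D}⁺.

{A, B, C, D, E}

Start with {B, C, D}.
C → E applies; add {E} → now {B, C, D, E}.
B → A applies; add {A} → now {A, B, C, D, E}.
No further FD applies.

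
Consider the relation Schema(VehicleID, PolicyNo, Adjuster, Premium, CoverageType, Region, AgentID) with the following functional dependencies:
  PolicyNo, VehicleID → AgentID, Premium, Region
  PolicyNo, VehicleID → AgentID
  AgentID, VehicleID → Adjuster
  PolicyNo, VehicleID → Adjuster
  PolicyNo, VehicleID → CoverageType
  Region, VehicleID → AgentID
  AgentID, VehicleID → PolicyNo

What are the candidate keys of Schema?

{AgentID, VehicleID}, {PolicyNo, VehicleID}, {Region, VehicleID}

{VehicleID} never appears on the right of any FD, so every key must include it.
{AgentID, VehicleID} is a candidate key since {AgentID, VehicleID}⁺ = {Adjuster, AgentID, CoverageType, PolicyNo, Premium, Region, VehicleID} covers every attribute.
{PolicyNo, VehicleID} is a candidate key since {PolicyNo, VehicleID}⁺ = {Adjuster, AgentID, CoverageType, PolicyNo, Premium, Region, VehicleID} covers every attribute.
{Region, VehicleID} is a candidate key since {Region, VehicleID}⁺ = {Adjuster, AgentID, CoverageType, PolicyNo, Premium, Region, VehicleID} covers every attribute.
No proper subset of any of these is a key, and no other minimal superkey exists.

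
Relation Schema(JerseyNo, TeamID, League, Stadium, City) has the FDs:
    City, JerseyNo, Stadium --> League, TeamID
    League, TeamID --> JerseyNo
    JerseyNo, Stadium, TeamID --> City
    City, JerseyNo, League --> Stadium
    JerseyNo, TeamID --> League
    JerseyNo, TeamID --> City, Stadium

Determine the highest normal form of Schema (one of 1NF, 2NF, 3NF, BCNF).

Candidate keys: {City, JerseyNo, League}, {City, JerseyNo, Stadium}, {JerseyNo, TeamID}, {League, TeamID}. Prime attributes: {City, JerseyNo, League, Stadium, TeamID}.
Every FD has a superkey on the left, so the relation is in BCNF.

BCNF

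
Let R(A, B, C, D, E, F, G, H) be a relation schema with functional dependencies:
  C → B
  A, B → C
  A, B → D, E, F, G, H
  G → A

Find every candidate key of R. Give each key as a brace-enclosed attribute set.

{A, B}, {A, C}, {B, G}, {C, G}

{A, B}⁺ = {A, B, C, D, E, F, G, H}, which is every attribute, so {A, B} is a candidate key.
{A, C}⁺ = {A, B, C, D, E, F, G, H}, which is every attribute, so {A, C} is a candidate key.
{B, G}⁺ = {A, B, C, D, E, F, G, H}, which is every attribute, so {B, G} is a candidate key.
{C, G}⁺ = {A, B, C, D, E, F, G, H}, which is every attribute, so {C, G} is a candidate key.
Any other superkey properly contains one of these, so there are no further candidate keys.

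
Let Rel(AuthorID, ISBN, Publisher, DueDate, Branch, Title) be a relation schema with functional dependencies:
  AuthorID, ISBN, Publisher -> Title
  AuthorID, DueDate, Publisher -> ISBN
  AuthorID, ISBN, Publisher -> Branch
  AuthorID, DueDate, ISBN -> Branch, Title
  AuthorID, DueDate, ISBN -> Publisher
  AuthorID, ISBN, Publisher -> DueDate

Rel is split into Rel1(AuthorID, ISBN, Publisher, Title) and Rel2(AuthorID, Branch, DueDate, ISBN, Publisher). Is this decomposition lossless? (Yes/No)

The shared attributes are {AuthorID, ISBN, Publisher} and {AuthorID, ISBN, Publisher}⁺ = {AuthorID, Branch, DueDate, ISBN, Publisher, Title}.
Since Rel1 ⊆ {AuthorID, Branch, DueDate, ISBN, Publisher, Title}, the intersection is a superkey of Rel1; the decomposition is lossless.

Yes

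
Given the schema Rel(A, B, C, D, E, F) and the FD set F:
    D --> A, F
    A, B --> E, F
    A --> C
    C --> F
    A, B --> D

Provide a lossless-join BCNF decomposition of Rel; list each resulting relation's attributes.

{A, C}; {A, D}; {B, D, E}; {C, F}

Candidate keys of the original relation: {A, B}, {B, D}.
{A, B, C, D, E, F}: {D} determines {A, C, D, F} here but is not a superkey — split on D --> A, C, F, giving {A, C, D, F} and {B, D, E}.
{A, C, D, F}: {A} determines {A, C, F} here but is not a superkey — split on A --> C, F, giving {A, C, F} and {A, D}.
{A, C, F}: {C} determines {C, F} here but is not a superkey — split on C --> F, giving {C, F} and {A, C}.
{C, F} is in BCNF.
{A, C} is in BCNF.
{A, D} is in BCNF.
{B, D, E} is in BCNF.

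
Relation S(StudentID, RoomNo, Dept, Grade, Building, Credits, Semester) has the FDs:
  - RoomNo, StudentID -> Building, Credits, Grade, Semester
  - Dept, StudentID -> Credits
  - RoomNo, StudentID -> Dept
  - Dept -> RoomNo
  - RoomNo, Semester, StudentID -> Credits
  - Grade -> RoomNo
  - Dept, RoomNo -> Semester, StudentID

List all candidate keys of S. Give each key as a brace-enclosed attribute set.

{Dept}⁺ = {Building, Credits, Dept, Grade, RoomNo, Semester, StudentID}, which is every attribute, so {Dept} is a candidate key.
{Grade, StudentID}⁺ = {Building, Credits, Dept, Grade, RoomNo, Semester, StudentID}, which is every attribute, so {Grade, StudentID} is a candidate key.
{RoomNo, StudentID}⁺ = {Building, Credits, Dept, Grade, RoomNo, Semester, StudentID}, which is every attribute, so {RoomNo, StudentID} is a candidate key.
No proper subset of any of these is a key, and no other minimal superkey exists.

{Dept}, {Grade, StudentID}, {RoomNo, StudentID}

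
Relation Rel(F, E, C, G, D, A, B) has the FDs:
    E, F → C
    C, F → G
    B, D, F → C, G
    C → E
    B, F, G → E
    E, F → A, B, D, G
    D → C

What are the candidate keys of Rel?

{B, F, G}, {C, F}, {D, F}, {E, F}

No FD produces {F}, so it must be in every candidate key.
Closure of {C, F} is {A, B, C, D, E, F, G}, the whole schema; {C, F} is a candidate key.
Closure of {D, F} is {A, B, C, D, E, F, G}, the whole schema; {D, F} is a candidate key.
Closure of {E, F} is {A, B, C, D, E, F, G}, the whole schema; {E, F} is a candidate key.
Closure of {B, F, G} is {A, B, C, D, E, F, G}, the whole schema; {B, F, G} is a candidate key.
Any other superkey properly contains one of these, so there are no further candidate keys.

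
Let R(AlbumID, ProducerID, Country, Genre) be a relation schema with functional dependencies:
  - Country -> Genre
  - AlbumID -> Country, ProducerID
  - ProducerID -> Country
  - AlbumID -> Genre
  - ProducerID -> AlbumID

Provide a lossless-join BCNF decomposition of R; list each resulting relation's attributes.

Candidate keys of the original relation: {AlbumID}, {ProducerID}.
{AlbumID, Country, Genre, ProducerID}: {Country} determines {Country, Genre} here but is not a superkey — split on Country -> Genre, giving {Country, Genre} and {AlbumID, Country, ProducerID}.
{Country, Genre}: every determinant is a superkey — BCNF.
{AlbumID, Country, ProducerID}: every determinant is a superkey — BCNF.

{AlbumID, Country, ProducerID}; {Country, Genre}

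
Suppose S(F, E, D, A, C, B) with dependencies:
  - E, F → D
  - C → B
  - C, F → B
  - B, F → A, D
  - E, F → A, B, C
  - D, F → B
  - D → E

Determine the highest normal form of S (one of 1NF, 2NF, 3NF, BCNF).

Candidate keys: {B, F}, {C, F}, {D, F}, {E, F}. Prime attributes: {B, C, D, E, F}.
For C → B we have {C}⁺ = {B, C}; {C} is not a superkey, so BCNF fails.
Its right-hand attributes {B} are all prime, as are those of every other non-superkey FD — the relation is in 3NF.

3NF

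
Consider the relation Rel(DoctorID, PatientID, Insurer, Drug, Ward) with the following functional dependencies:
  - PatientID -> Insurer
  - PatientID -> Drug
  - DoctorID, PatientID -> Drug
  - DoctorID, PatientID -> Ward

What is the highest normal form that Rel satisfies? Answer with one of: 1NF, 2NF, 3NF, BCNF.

Candidate key: {DoctorID, PatientID}. Prime attributes: {DoctorID, PatientID}.
For PatientID -> Insurer we have {PatientID}⁺ = {Drug, Insurer, PatientID}; {PatientID} is not a superkey, so BCNF fails.
PatientID -> Insurer determines the non-prime attribute {Insurer} from a non-superkey — 3NF is violated.
The proper key subset {PatientID} of {DoctorID, PatientID} determines non-prime {Drug, Insurer}, so the relation is not even in 2NF.

1NF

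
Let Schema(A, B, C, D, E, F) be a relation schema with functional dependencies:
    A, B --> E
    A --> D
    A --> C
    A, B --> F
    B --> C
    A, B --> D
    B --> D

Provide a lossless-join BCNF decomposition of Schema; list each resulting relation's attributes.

Candidate key of the original relation: {A, B}.
Within {A, B, C, D, E, F}: {A}⁺ ∩ {A, B, C, D, E, F} = {A, C, D}, not the whole set, so A --> C, D violates BCNF; decompose into {A, C, D} and {A, B, E, F}.
{A, C, D}: every determinant is a superkey — BCNF.
{A, B, E, F}: every determinant is a superkey — BCNF.

{A, B, E, F}; {A, C, D}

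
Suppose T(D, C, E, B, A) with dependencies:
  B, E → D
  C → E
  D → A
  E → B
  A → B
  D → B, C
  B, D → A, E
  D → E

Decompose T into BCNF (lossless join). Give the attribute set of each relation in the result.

Candidate keys of the original relation: {C}, {D}, {E}.
{A, B, C, D, E}: {A} determines {A, B} here but is not a superkey — split on A → B, giving {A, B} and {A, C, D, E}.
{A, B} has no BCNF violation.
{A, C, D, E} has no BCNF violation.

{A, B}; {A, C, D, E}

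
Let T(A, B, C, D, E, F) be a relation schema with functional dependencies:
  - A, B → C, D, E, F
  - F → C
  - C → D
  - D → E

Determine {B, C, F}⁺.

{B, C, D, E, F}

Start with {B, C, F}.
C → D applies; add {D} → now {B, C, D, F}.
D → E applies; add {E} → now {B, C, D, E, F}.
No further FD applies.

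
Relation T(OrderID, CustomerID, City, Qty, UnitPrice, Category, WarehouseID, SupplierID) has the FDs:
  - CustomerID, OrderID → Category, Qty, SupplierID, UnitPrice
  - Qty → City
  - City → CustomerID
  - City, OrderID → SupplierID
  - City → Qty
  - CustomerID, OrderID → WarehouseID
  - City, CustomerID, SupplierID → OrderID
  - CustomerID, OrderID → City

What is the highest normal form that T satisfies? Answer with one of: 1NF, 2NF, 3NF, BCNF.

3NF

Candidate keys: {City, OrderID}, {City, SupplierID}, {CustomerID, OrderID}, {OrderID, Qty}, {Qty, SupplierID}. Prime attributes: {City, CustomerID, OrderID, Qty, SupplierID}.
Qty → City: {Qty}⁺ = {City, CustomerID, Qty}, which is not all of the attributes, so the left side is not a superkey — BCNF is violated.
But every attribute on its right side ({City}) is prime, and the same holds for every other non-superkey FD, so 3NF still holds.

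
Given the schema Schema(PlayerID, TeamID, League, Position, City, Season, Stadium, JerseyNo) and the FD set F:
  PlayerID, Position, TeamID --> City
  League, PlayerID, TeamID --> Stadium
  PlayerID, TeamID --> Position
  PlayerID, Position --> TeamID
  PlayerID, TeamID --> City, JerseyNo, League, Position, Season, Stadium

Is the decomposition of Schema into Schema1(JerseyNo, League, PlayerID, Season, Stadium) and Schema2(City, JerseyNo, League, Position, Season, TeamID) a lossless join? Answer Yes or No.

No

The shared attributes are {JerseyNo, League, Season} and {JerseyNo, League, Season}⁺ = {JerseyNo, League, Season}.
Schema1 ⊄ {JerseyNo, League, Season} and Schema2 ⊄ {JerseyNo, League, Season}, so the split is lossy.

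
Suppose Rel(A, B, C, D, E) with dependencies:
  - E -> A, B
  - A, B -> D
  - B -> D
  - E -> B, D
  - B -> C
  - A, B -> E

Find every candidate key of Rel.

{A, B}, {E}

{E} is a candidate key since {E}⁺ = {A, B, C, D, E} covers every attribute.
{A, B} is a candidate key since {A, B}⁺ = {A, B, C, D, E} covers every attribute.
Any other superkey properly contains one of these, so there are no further candidate keys.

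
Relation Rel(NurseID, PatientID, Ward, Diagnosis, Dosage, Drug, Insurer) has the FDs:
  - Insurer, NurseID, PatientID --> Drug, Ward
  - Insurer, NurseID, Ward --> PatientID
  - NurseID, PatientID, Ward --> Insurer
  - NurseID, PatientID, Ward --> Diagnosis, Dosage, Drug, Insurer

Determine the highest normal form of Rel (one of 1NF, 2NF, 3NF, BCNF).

BCNF

Candidate keys: {Insurer, NurseID, PatientID}, {Insurer, NurseID, Ward}, {NurseID, PatientID, Ward}. Prime attributes: {Insurer, NurseID, PatientID, Ward}.
Each dependency's left side is a superkey — BCNF holds.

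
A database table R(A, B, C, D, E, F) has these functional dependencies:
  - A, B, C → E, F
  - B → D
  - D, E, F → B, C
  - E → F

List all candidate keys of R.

Attributes never on any right-hand side: {A} — every candidate key must contain it.
Closure of {A, B, C} is {A, B, C, D, E, F}, the whole schema; {A, B, C} is a candidate key.
Closure of {A, B, E} is {A, B, C, D, E, F}, the whole schema; {A, B, E} is a candidate key.
Closure of {A, D, E} is {A, B, C, D, E, F}, the whole schema; {A, D, E} is a candidate key.
Any other superkey properly contains one of these, so there are no further candidate keys.

{A, B, C}, {A, B, E}, {A, D, E}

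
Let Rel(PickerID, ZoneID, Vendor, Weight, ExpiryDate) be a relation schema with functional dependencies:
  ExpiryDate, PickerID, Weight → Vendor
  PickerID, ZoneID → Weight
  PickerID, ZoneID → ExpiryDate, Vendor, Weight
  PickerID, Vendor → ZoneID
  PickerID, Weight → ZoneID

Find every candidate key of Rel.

Attributes never on any right-hand side: {PickerID} — every candidate key must contain it.
{PickerID, Vendor}⁺ = {ExpiryDate, PickerID, Vendor, Weight, ZoneID} — all of the relation — so {PickerID, Vendor} is a candidate key.
{PickerID, Weight}⁺ = {ExpiryDate, PickerID, Vendor, Weight, ZoneID} — all of the relation — so {PickerID, Weight} is a candidate key.
{PickerID, ZoneID}⁺ = {ExpiryDate, PickerID, Vendor, Weight, ZoneID} — all of the relation — so {PickerID, ZoneID} is a candidate key.
Any other superkey properly contains one of these, so there are no further candidate keys.

{PickerID, Vendor}, {PickerID, Weight}, {PickerID, ZoneID}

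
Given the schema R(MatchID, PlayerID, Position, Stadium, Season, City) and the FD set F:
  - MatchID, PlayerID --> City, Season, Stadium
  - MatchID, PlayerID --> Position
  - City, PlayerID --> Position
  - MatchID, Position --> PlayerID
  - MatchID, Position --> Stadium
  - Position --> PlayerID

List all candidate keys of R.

{MatchID, PlayerID}, {MatchID, Position}

Attributes never on any right-hand side: {MatchID} — every candidate key must contain it.
{MatchID, PlayerID}⁺ = {City, MatchID, PlayerID, Position, Season, Stadium} — all of the relation — so {MatchID, PlayerID} is a candidate key.
{MatchID, Position}⁺ = {City, MatchID, PlayerID, Position, Season, Stadium} — all of the relation — so {MatchID, Position} is a candidate key.
These are minimal and exhaustive — every other superkey contains one of them.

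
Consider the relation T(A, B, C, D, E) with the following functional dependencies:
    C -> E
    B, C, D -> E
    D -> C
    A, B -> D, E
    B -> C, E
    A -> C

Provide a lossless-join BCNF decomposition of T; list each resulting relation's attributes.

{A, B, D}; {C, D}; {C, E}

Candidate key of the original relation: {A, B}.
Within {A, B, C, D, E}: {C}⁺ ∩ {A, B, C, D, E} = {C, E}, not the whole set, so C -> E violates BCNF; decompose into {C, E} and {A, B, C, D}.
{C, E} has no BCNF violation.
Within {A, B, C, D}: {D}⁺ ∩ {A, B, C, D} = {C, D}, not the whole set, so D -> C violates BCNF; decompose into {C, D} and {A, B, D}.
{C, D} has no BCNF violation.
{A, B, D} has no BCNF violation.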